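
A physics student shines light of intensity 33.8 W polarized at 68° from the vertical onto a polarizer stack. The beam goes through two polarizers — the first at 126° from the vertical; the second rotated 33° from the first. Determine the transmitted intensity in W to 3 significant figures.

I₁ = 33.8 W · cos²(58°) = 9.492 W.
I₂ = I₁ · cos²(33°) = 9.492 · 0.7034 = 6.676 W.

I ≈ 6.68 W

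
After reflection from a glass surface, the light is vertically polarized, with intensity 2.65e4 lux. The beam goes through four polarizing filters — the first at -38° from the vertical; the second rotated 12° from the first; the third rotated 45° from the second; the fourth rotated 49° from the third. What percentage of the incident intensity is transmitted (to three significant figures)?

≈ 12.8%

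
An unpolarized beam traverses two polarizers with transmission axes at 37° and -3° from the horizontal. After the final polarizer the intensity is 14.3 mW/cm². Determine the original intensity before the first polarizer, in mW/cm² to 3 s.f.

I₀ ≈ 48.7 mW/cm²

Unpolarized light through the first polarizer → I₁ = ½ I₀, now polarized at 37°.
I₂ = I₁ cos²(-3° − 37°) = 0.5 I₀ · cos²(40°) = 0.2934 I₀.
So 14.3 mW/cm² = 0.2934 I₀, giving I₀ = 14.3/0.2934 = 48.74 mW/cm².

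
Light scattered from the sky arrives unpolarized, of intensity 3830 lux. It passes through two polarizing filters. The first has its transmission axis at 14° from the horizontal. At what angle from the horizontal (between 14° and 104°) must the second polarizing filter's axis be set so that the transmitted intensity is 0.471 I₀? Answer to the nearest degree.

Unpolarized light through the first polarizer → I₁ = ½ I₀, now polarized at 14°.
Need I₂/I₀ = 0.471, so cos²(θ − 14°) = 0.471 / 0.5 = 0.942.
θ − 14° = arccos(√0.942) = 13.9°, giving θ ≈ 14 + 13.9 = 27.9°.

θ ≈ 28°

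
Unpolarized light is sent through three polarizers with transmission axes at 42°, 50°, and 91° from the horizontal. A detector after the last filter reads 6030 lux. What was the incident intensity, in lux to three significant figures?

I₀ ≈ 2.16e4 lux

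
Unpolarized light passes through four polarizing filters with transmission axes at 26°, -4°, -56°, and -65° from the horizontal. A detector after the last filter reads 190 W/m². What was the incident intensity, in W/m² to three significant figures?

Unpolarized light through the first polarizer → I₁ = ½ I₀, now polarized at 26°.
I₂ = I₁ cos²(-4° − 26°) = 0.5 I₀ · cos²(30°) = 0.375 I₀.
I₃ = I₂ cos²(-56° + 4°) = 0.375 I₀ · cos²(52°) = 0.1421 I₀.
I₄ = I₃ cos²(-65° + 56°) = 0.1421 I₀ · cos²(9°) = 0.1387 I₀.
So 190 W/m² = 0.1387 I₀, giving I₀ = 190/0.1387 = 1370 W/m².

I₀ ≈ 1370 W/m²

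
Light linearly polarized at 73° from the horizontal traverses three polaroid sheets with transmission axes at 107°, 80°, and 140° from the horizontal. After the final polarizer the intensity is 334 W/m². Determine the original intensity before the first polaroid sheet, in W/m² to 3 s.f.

By Malus's law, I₁ = I₀ cos²(107° − 73°) = I₀ cos²(34°) = 0.6873 I₀.
I₂ = I₁ cos²(80° − 107°) = 0.6873 I₀ · cos²(27°) = 0.5456 I₀.
I₃ = I₂ cos²(140° − 80°) = 0.5456 I₀ · cos²(60°) = 0.1364 I₀.
So 334 W/m² = 0.1364 I₀, giving I₀ = 334/0.1364 = 2448 W/m².

I₀ ≈ 2450 W/m²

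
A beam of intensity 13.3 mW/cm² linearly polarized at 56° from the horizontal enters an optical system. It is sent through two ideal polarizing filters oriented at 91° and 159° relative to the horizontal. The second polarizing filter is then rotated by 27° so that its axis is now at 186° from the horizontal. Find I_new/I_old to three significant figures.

Before rotation:
I₁ = I₀ cos²(91° − 56°) = I₀ cos²(35°) = 0.671 I₀.
I₂ = I₁ cos²(159° − 91°) = 0.671 I₀ · cos²(68°) = 0.09416 I₀.
After rotation:
I₁ = I₀ cos²(91° − 56°) = I₀ cos²(35°) = 0.671 I₀.
Angle between axes 1 and 2: 85°. I₂ = 0.671 I₀ · cos²(85°) = 0.005097 I₀.
Ratio = 0.005097 / 0.09416 = 0.05413.

I_new/I_old ≈ 0.0541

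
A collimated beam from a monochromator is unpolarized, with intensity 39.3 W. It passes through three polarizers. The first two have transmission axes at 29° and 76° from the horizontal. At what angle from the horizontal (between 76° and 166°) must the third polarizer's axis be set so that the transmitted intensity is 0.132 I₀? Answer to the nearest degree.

θ ≈ 117°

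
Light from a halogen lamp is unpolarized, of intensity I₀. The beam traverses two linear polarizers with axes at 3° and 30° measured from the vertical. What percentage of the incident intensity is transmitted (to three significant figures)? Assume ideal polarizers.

Unpolarized light through the first polarizer → I₁ = ½ I₀, now polarized at 3°.
I₂ = I₁ cos²(30° − 3°) = 0.5 I₀ · cos²(27°) = 0.3969 I₀.
That is 39.69% of the incident intensity.

≈ 39.7%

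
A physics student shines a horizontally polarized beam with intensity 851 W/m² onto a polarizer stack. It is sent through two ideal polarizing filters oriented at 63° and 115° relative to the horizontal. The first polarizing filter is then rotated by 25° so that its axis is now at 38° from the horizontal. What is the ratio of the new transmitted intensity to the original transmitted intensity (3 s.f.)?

I_new/I_old ≈ 0.402

Before rotation:
By Malus's law, I₁ = I₀ cos²(63° − 0°) = I₀ cos²(63°) = 0.2061 I₀.
I₂ = I₁ cos²(115° − 63°) = 0.2061 I₀ · cos²(52°) = 0.07812 I₀.
After rotation:
I₁ = I₀ cos²(38° − 0°) = I₀ cos²(38°) = 0.621 I₀.
I₂ = I₁ cos²(115° − 38°) = 0.621 I₀ · cos²(77°) = 0.03142 I₀.
Ratio = 0.03142 / 0.07812 = 0.4022.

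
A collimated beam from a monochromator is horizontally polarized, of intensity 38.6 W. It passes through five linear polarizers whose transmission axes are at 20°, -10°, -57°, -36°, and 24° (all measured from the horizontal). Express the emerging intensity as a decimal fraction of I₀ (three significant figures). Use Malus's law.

By Malus's law, I₁ = 38.6 W · cos²(20°) = 34.08 W.
I₂ = I₁ · cos²(30°) = 34.08 · 0.75 = 25.56 W.
I₃ = I₂ · cos²(47°) = 25.56 · 0.4651 = 11.89 W.
I₄ = I₃ · cos²(21°) = 11.89 · 0.8716 = 10.36 W.
I₅ = I₄ · cos²(60°) = 10.36 · 0.25 = 2.591 W.
Transmitted fraction = 0.06712.

I/I₀ ≈ 0.0671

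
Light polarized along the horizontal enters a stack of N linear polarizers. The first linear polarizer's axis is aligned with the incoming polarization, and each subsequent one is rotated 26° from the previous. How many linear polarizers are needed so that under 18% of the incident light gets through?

First polarizer is aligned with the polarization: full transmission.
Each further stage multiplies by cos²(26°) = 0.8078.
After N polarizers: T = 0.8078^(N−1). Require T < 0.18 ⇒ N−1 > ln(0.18)/ln(0.8078) = 8.04, so N−1 ≥ 9 and N = 10.
Check: N=10 gives T = 0.1465 < 0.18; N=9 gives T = 0.1814.

N = 10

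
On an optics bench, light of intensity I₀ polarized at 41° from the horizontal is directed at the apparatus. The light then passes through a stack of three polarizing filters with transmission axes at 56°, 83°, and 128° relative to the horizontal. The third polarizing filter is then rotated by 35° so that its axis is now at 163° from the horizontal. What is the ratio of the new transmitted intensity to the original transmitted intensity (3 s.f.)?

I_new/I_old ≈ 0.0603

Before rotation:
By Malus's law, I₁ = I₀ cos²(56° − 41°) = I₀ cos²(15°) = 0.933 I₀.
I₂ = I₁ cos²(83° − 56°) = 0.933 I₀ · cos²(27°) = 0.7407 I₀.
I₃ = I₂ cos²(128° − 83°) = 0.7407 I₀ · cos²(45°) = 0.3704 I₀.
After rotation:
I₁ = I₀ cos²(56° − 41°) = I₀ cos²(15°) = 0.933 I₀.
I₂ = I₁ cos²(83° − 56°) = 0.933 I₀ · cos²(27°) = 0.7407 I₀.
I₃ = I₂ cos²(163° − 83°) = 0.7407 I₀ · cos²(80°) = 0.02234 I₀.
Ratio = 0.02234 / 0.3704 = 0.06031.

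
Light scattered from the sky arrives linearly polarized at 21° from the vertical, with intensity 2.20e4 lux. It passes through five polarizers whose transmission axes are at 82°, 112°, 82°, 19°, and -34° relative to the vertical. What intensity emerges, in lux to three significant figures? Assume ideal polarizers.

I₁ = 2.20e4 lux · cos²(61°) = 5171 lux.
I₂ = I₁ · cos²(30°) = 5171 · 0.75 = 3878 lux.
I₃ = I₂ · cos²(30°) = 3878 · 0.75 = 2909 lux.
I₄ = I₃ · cos²(63°) = 2909 · 0.2061 = 599.5 lux.
I₅ = I₄ · cos²(53°) = 599.5 · 0.3622 = 217.1 lux.

I ≈ 217 lux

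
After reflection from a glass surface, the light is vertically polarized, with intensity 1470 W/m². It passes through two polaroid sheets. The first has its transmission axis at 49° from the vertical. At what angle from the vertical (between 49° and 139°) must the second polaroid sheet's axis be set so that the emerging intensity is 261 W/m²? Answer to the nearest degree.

θ ≈ 99°

By Malus's law, I₁ = I₀ cos²(49° − 0°) = I₀ cos²(49°) = 0.4304 I₀.
Target fraction: 261 / 1470 W/m² = 0.1776 of I₀.
Need I₂/I₀ = 0.1776, so cos²(θ − 49°) = 0.1776 / 0.4304 = 0.4125.
θ − 49° = arccos(√0.4125) = 50.0°, giving θ ≈ 49 + 50.0 = 99.0°.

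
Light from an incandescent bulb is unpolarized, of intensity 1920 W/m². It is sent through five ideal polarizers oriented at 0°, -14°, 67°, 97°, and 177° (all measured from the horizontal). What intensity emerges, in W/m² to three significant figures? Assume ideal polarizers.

I ≈ 0.500 W/m²

Unpolarized light through the first polarizer → I₁ = 1920 W/m²/2 = 960 W/m², polarized at 0°.
I₂ = I₁ · cos²(14°) = 960 · 0.9415 = 903.8 W/m².
I₃ = I₂ · cos²(81°) = 903.8 · 0.02447 = 22.12 W/m².
I₄ = I₃ · cos²(30°) = 22.12 · 0.75 = 16.59 W/m².
I₅ = I₄ · cos²(80°) = 16.59 · 0.03015 = 0.5002 W/m².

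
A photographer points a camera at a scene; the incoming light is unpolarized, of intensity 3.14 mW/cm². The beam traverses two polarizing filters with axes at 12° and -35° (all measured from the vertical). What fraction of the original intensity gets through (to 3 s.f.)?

I/I₀ ≈ 0.233

Unpolarized light through the first polarizer → I₁ = 3.14 mW/cm²/2 = 1.57 mW/cm², polarized at 12°.
I₂ = I₁ · cos²(47°) = 1.57 · 0.4651 = 0.7302 mW/cm².
Transmitted fraction = 0.2326.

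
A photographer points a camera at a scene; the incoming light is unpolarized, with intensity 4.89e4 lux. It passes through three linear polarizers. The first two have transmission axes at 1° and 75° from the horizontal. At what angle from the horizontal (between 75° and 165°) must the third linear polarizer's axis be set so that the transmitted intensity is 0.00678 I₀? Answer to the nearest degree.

Unpolarized light through the first polarizer → I₁ = ½ I₀, now polarized at 1°.
I₂ = I₁ cos²(75° − 1°) = 0.5 I₀ · cos²(74°) = 0.03799 I₀.
Need I₃/I₀ = 0.00678, so cos²(θ − 75°) = 0.00678 / 0.03799 = 0.1785.
θ − 75° = arccos(√0.1785) = 65.0°, giving θ ≈ 75 + 65.0 = 140.0°.

θ ≈ 140°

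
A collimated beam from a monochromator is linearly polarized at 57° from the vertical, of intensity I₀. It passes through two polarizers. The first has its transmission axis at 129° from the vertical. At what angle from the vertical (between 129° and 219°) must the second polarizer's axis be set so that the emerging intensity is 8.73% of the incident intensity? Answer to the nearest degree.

I₁ = I₀ cos²(129° − 57°) = I₀ cos²(72°) = 0.09549 I₀.
Need I₂/I₀ = 0.0873, so cos²(θ − 129°) = 0.0873 / 0.09549 = 0.9142.
θ − 129° = arccos(√0.9142) = 17.0°, giving θ ≈ 129 + 17.0 = 146.0°.

θ ≈ 146°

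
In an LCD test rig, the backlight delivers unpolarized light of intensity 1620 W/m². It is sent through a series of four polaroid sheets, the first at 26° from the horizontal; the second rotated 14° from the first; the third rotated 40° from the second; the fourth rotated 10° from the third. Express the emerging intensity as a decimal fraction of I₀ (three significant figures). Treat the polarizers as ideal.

I/I₀ ≈ 0.268

Unpolarized light through the first polarizer → I₁ = 1620 W/m²/2 = 810 W/m², polarized at 26°.
I₂ = I₁ · cos²(14°) = 810 · 0.9415 = 762.6 W/m².
I₃ = I₂ · cos²(40°) = 762.6 · 0.5868 = 447.5 W/m².
I₄ = I₃ · cos²(10°) = 447.5 · 0.9698 = 434 W/m².
Transmitted fraction = 0.2679.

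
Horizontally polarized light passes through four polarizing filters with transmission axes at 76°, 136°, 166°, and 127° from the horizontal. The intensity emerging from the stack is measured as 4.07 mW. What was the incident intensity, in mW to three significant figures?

I₀ ≈ 614 mW

I₁ = I₀ cos²(76° − 0°) = I₀ cos²(76°) = 0.05853 I₀.
I₂ = I₁ cos²(136° − 76°) = 0.05853 I₀ · cos²(60°) = 0.01463 I₀.
I₃ = I₂ cos²(166° − 136°) = 0.01463 I₀ · cos²(30°) = 0.01097 I₀.
I₄ = I₃ cos²(127° − 166°) = 0.01097 I₀ · cos²(39°) = 0.006628 I₀.
So 4.07 mW = 0.006628 I₀, giving I₀ = 4.07/0.006628 = 614.1 mW.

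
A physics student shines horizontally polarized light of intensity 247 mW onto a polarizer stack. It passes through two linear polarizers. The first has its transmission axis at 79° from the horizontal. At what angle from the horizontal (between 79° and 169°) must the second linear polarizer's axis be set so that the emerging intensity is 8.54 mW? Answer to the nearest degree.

θ ≈ 92°

By Malus's law, I₁ = I₀ cos²(79° − 0°) = I₀ cos²(79°) = 0.03641 I₀.
Target fraction: 8.54 / 247 mW = 0.03457 of I₀.
Need I₂/I₀ = 0.03457, so cos²(θ − 79°) = 0.03457 / 0.03641 = 0.9496.
θ − 79° = arccos(√0.9496) = 13.0°, giving θ ≈ 79 + 13.0 = 92.0°.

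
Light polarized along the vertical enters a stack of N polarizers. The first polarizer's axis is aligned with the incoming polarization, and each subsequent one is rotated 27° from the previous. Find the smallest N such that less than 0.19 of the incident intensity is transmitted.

N = 9

First polarizer is aligned with the polarization: full transmission.
Each further stage multiplies by cos²(27°) = 0.7939.
After N polarizers: T = 0.7939^(N−1). Require T < 0.19 ⇒ N−1 > ln(0.19)/ln(0.7939) = 7.20, so N−1 ≥ 8 and N = 9.
Check: N=9 gives T = 0.1578 < 0.19; N=8 gives T = 0.1988.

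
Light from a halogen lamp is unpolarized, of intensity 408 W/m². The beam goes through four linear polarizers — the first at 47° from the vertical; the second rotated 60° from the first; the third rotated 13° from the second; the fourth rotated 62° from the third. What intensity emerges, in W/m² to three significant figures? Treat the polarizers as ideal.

I ≈ 10.7 W/m²

Unpolarized light through the first polarizer → I₁ = 408 W/m²/2 = 204 W/m², polarized at 47°.
I₂ = I₁ · cos²(60°) = 204 · 0.25 = 51 W/m².
I₃ = I₂ · cos²(13°) = 51 · 0.9494 = 48.42 W/m².
I₄ = I₃ · cos²(62°) = 48.42 · 0.2204 = 10.67 W/m².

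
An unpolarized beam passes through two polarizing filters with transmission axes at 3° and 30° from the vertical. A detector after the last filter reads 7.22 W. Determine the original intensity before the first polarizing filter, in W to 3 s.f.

I₀ ≈ 18.2 W

Unpolarized light through the first polarizer → I₁ = ½ I₀, now polarized at 3°.
I₂ = I₁ cos²(30° − 3°) = 0.5 I₀ · cos²(27°) = 0.3969 I₀.
So 7.22 W = 0.3969 I₀, giving I₀ = 7.22/0.3969 = 18.19 W.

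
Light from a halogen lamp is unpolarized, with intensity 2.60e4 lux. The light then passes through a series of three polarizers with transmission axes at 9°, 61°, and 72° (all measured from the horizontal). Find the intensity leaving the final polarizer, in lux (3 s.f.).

Unpolarized light through the first polarizer → I₁ = 2.60e4 lux/2 = 1.3e+04 lux, polarized at 9°.
I₂ = I₁ · cos²(52°) = 1.3e+04 · 0.379 = 4928 lux.
I₃ = I₂ · cos²(11°) = 4928 · 0.9636 = 4748 lux.

I ≈ 4750 lux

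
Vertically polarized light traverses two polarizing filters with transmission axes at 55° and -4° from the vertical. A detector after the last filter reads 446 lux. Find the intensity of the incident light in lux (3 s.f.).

I₁ = I₀ cos²(55° − 0°) = I₀ cos²(55°) = 0.329 I₀.
I₂ = I₁ cos²(-4° − 55°) = 0.329 I₀ · cos²(59°) = 0.08727 I₀.
So 446 lux = 0.08727 I₀, giving I₀ = 446/0.08727 = 5111 lux.

I₀ ≈ 5110 lux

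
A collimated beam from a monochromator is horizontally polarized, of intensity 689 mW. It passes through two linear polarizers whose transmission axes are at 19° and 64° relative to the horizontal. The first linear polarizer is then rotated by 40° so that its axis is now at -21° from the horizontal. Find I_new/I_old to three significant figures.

Before rotation:
I₁ = I₀ cos²(19° − 0°) = I₀ cos²(19°) = 0.894 I₀.
I₂ = I₁ cos²(64° − 19°) = 0.894 I₀ · cos²(45°) = 0.447 I₀.
After rotation:
I₁ = I₀ cos²(-21° − 0°) = I₀ cos²(21°) = 0.8716 I₀.
I₂ = I₁ cos²(64° + 21°) = 0.8716 I₀ · cos²(85°) = 0.006621 I₀.
Ratio = 0.006621 / 0.447 = 0.01481.

I_new/I_old ≈ 0.0148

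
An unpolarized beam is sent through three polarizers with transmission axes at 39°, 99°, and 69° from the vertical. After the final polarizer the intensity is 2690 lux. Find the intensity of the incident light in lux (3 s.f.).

Unpolarized light through the first polarizer → I₁ = ½ I₀, now polarized at 39°.
I₂ = I₁ cos²(99° − 39°) = 0.5 I₀ · cos²(60°) = 0.125 I₀.
I₃ = I₂ cos²(69° − 99°) = 0.125 I₀ · cos²(30°) = 0.09375 I₀.
So 2690 lux = 0.09375 I₀, giving I₀ = 2690/0.09375 = 2.869e+04 lux.

I₀ ≈ 2.87e4 lux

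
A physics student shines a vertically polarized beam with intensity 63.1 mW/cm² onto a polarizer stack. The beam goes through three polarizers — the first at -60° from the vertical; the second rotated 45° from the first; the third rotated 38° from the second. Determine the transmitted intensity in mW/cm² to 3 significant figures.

I ≈ 4.90 mW/cm²

I₁ = 63.1 mW/cm² · cos²(60°) = 15.78 mW/cm².
I₂ = I₁ · cos²(45°) = 15.78 · 0.5 = 7.888 mW/cm².
I₃ = I₂ · cos²(38°) = 7.888 · 0.621 = 4.898 mW/cm².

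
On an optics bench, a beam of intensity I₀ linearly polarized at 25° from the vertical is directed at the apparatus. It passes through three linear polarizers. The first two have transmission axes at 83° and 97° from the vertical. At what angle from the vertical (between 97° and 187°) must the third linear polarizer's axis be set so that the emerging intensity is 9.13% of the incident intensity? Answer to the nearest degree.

θ ≈ 151°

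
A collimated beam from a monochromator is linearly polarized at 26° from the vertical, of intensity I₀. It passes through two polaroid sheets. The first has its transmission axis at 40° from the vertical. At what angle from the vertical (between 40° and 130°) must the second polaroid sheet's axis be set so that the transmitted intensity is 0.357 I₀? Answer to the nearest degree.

I₁ = I₀ cos²(40° − 26°) = I₀ cos²(14°) = 0.9415 I₀.
Need I₂/I₀ = 0.357, so cos²(θ − 40°) = 0.357 / 0.9415 = 0.3792.
θ − 40° = arccos(√0.3792) = 52.0°, giving θ ≈ 40 + 52.0 = 92.0°.

θ ≈ 92°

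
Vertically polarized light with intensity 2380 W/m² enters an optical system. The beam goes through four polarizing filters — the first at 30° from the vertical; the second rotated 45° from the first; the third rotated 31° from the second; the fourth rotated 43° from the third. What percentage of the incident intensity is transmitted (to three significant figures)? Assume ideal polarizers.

≈ 14.7%

By Malus's law, I₁ = 2380 W/m² · cos²(30°) = 1785 W/m².
I₂ = I₁ · cos²(45°) = 1785 · 0.5 = 892.5 W/m².
I₃ = I₂ · cos²(31°) = 892.5 · 0.7347 = 655.8 W/m².
I₄ = I₃ · cos²(43°) = 655.8 · 0.5349 = 350.7 W/m².
That is 14.74% of the incident intensity.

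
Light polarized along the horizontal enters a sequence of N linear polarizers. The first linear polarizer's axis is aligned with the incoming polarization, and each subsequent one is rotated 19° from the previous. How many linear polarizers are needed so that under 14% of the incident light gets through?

First polarizer is aligned with the polarization: full transmission.
Each further stage multiplies by cos²(19°) = 0.894.
After N polarizers: T = 0.894^(N−1). Require T < 0.14 ⇒ N−1 > ln(0.14)/ln(0.894) = 17.55, so N−1 ≥ 18 and N = 19.
Check: N=19 gives T = 0.1331 < 0.14; N=18 gives T = 0.1489.

N = 19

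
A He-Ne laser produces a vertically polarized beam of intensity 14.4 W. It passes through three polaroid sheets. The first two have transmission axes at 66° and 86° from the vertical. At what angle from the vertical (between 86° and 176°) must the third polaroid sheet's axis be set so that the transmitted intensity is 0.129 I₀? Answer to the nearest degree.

By Malus's law, I₁ = I₀ cos²(66° − 0°) = I₀ cos²(66°) = 0.1654 I₀.
I₂ = I₁ cos²(86° − 66°) = 0.1654 I₀ · cos²(20°) = 0.1461 I₀.
Need I₃/I₀ = 0.129, so cos²(θ − 86°) = 0.129 / 0.1461 = 0.8831.
θ − 86° = arccos(√0.8831) = 20.0°, giving θ ≈ 86 + 20.0 = 106.0°.

θ ≈ 106°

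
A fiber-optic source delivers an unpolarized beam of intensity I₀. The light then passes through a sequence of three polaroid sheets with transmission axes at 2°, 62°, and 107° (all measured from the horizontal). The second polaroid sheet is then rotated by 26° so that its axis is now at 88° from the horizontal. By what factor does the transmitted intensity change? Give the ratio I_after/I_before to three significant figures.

Before rotation:
Unpolarized light through the first polarizer → I₁ = ½ I₀, now polarized at 2°.
I₂ = I₁ cos²(62° − 2°) = 0.5 I₀ · cos²(60°) = 0.125 I₀.
I₃ = I₂ cos²(107° − 62°) = 0.125 I₀ · cos²(45°) = 0.0625 I₀.
After rotation:
Unpolarized light through the first polarizer → I₁ = ½ I₀, now polarized at 2°.
I₂ = I₁ cos²(88° − 2°) = 0.5 I₀ · cos²(86°) = 0.002433 I₀.
I₃ = I₂ cos²(107° − 88°) = 0.002433 I₀ · cos²(19°) = 0.002175 I₀.
Ratio = 0.002175 / 0.0625 = 0.0348.

I_new/I_old ≈ 0.0348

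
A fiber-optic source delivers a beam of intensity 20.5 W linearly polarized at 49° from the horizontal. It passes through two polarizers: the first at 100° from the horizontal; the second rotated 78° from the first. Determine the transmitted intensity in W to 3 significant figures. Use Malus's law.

I ≈ 0.351 W

By Malus's law, I₁ = 20.5 W · cos²(51°) = 8.119 W.
I₂ = I₁ · cos²(78°) = 8.119 · 0.04323 = 0.351 W.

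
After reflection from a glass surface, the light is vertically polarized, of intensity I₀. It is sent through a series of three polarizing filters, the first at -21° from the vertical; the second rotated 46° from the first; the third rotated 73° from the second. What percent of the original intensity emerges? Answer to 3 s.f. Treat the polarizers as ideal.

By Malus's law, I₁ = I₀ cos²(-21° − 0°) = I₀ cos²(21°) = 0.8716 I₀.
I₂ = I₁ cos²(46°) = 0.8716 · 0.4826 I₀ = 0.4206 I₀.
I₃ = I₂ cos²(73°) = 0.4206 · 0.08548 I₀ = 0.03595 I₀.
That is 3.595% of the incident intensity.

≈ 3.60%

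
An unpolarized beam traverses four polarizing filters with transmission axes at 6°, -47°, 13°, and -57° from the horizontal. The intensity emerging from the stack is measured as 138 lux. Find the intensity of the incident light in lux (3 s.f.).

I₀ ≈ 2.61e4 lux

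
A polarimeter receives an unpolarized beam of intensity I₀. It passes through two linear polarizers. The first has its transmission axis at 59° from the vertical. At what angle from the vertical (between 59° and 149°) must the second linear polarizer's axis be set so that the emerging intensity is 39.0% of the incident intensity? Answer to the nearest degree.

Unpolarized light through the first polarizer → I₁ = ½ I₀, now polarized at 59°.
Need I₂/I₀ = 0.39, so cos²(θ − 59°) = 0.39 / 0.5 = 0.78.
θ − 59° = arccos(√0.78) = 28.0°, giving θ ≈ 59 + 28.0 = 87.0°.

θ ≈ 87°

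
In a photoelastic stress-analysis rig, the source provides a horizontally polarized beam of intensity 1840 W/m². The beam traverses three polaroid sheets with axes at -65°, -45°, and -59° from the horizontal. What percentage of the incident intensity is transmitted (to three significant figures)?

I₁ = 1840 W/m² · cos²(65°) = 328.6 W/m².
I₂ = I₁ · cos²(20°) = 328.6 · 0.883 = 290.2 W/m².
I₃ = I₂ · cos²(14°) = 290.2 · 0.9415 = 273.2 W/m².
That is 14.85% of the incident intensity.

≈ 14.8%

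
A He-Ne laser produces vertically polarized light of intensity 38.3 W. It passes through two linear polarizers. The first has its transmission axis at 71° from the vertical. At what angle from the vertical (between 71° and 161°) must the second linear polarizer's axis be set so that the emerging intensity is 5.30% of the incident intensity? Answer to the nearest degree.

θ ≈ 116°

I₁ = I₀ cos²(71° − 0°) = I₀ cos²(71°) = 0.106 I₀.
Need I₂/I₀ = 0.053, so cos²(θ − 71°) = 0.053 / 0.106 = 0.5.
θ − 71° = arccos(√0.5) = 45.0°, giving θ ≈ 71 + 45.0 = 116.0°.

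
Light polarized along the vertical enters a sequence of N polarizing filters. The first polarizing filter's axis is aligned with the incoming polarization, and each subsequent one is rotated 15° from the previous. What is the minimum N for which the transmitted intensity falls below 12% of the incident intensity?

N = 32

First polarizer is aligned with the polarization: full transmission.
Each further stage multiplies by cos²(15°) = 0.933.
After N polarizers: T = 0.933^(N−1). Require T < 0.12 ⇒ N−1 > ln(0.12)/ln(0.933) = 30.58, so N−1 ≥ 31 and N = 32.
Check: N=32 gives T = 0.1166 < 0.12; N=31 gives T = 0.1249.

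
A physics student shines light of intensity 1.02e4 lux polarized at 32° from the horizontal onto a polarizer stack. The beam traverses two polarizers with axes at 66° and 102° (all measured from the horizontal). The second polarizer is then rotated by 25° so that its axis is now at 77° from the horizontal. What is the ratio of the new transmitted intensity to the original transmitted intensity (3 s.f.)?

I_new/I_old ≈ 1.47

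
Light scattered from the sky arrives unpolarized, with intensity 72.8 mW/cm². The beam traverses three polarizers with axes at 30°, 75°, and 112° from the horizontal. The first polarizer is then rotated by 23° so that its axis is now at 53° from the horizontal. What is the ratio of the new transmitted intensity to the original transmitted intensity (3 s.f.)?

Before rotation:
Unpolarized light through the first polarizer → I₁ = ½ I₀, now polarized at 30°.
I₂ = I₁ cos²(75° − 30°) = 0.5 I₀ · cos²(45°) = 0.25 I₀.
I₃ = I₂ cos²(112° − 75°) = 0.25 I₀ · cos²(37°) = 0.1595 I₀.
After rotation:
Unpolarized light through the first polarizer → I₁ = ½ I₀, now polarized at 53°.
I₂ = I₁ cos²(75° − 53°) = 0.5 I₀ · cos²(22°) = 0.4298 I₀.
I₃ = I₂ cos²(112° − 75°) = 0.4298 I₀ · cos²(37°) = 0.2742 I₀.
Ratio = 0.2742 / 0.1595 = 1.719.

I_new/I_old ≈ 1.72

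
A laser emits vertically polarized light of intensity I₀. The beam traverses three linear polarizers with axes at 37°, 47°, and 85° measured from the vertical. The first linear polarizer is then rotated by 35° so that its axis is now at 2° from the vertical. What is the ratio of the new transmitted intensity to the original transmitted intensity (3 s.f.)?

I_new/I_old ≈ 0.807

Before rotation:
By Malus's law, I₁ = I₀ cos²(37° − 0°) = I₀ cos²(37°) = 0.6378 I₀.
I₂ = I₁ cos²(47° − 37°) = 0.6378 I₀ · cos²(10°) = 0.6186 I₀.
I₃ = I₂ cos²(85° − 47°) = 0.6186 I₀ · cos²(38°) = 0.3841 I₀.
After rotation:
I₁ = I₀ cos²(2° − 0°) = I₀ cos²(2°) = 0.9988 I₀.
I₂ = I₁ cos²(47° − 2°) = 0.9988 I₀ · cos²(45°) = 0.4994 I₀.
I₃ = I₂ cos²(85° − 47°) = 0.4994 I₀ · cos²(38°) = 0.3101 I₀.
Ratio = 0.3101 / 0.3841 = 0.8073.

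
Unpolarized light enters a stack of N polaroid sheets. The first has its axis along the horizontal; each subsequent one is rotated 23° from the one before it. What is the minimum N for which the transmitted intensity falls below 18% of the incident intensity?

N = 8

First polarizer halves the unpolarized light: factor 1/2.
Each further stage multiplies by cos²(23°) = 0.8473.
After N polarizers: T = 0.5·0.8473^(N−1). Require T < 0.18 ⇒ N−1 > ln(0.18/0.5)/ln(0.8473) = 6.17, so N−1 ≥ 7 and N = 8.
Check: N=8 gives T = 0.1568 < 0.18; N=7 gives T = 0.185.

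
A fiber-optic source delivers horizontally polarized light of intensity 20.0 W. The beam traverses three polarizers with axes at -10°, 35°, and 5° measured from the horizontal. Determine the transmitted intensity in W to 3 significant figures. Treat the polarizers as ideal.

I ≈ 7.27 W

I₁ = 20.0 W · cos²(10°) = 19.4 W.
I₂ = I₁ · cos²(45°) = 19.4 · 0.5 = 9.698 W.
I₃ = I₂ · cos²(30°) = 9.698 · 0.75 = 7.274 W.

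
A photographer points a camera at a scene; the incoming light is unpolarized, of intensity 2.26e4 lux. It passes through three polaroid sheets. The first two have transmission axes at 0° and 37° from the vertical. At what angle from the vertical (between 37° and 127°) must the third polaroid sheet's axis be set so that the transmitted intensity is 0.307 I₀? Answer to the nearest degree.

θ ≈ 48°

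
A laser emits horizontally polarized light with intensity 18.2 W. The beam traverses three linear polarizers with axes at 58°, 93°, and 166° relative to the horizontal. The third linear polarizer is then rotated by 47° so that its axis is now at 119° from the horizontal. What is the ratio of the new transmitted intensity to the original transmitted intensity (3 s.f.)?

Before rotation:
By Malus's law, I₁ = I₀ cos²(58° − 0°) = I₀ cos²(58°) = 0.2808 I₀.
I₂ = I₁ cos²(93° − 58°) = 0.2808 I₀ · cos²(35°) = 0.1884 I₀.
I₃ = I₂ cos²(166° − 93°) = 0.1884 I₀ · cos²(73°) = 0.01611 I₀.
After rotation:
I₁ = I₀ cos²(58° − 0°) = I₀ cos²(58°) = 0.2808 I₀.
I₂ = I₁ cos²(93° − 58°) = 0.2808 I₀ · cos²(35°) = 0.1884 I₀.
I₃ = I₂ cos²(119° − 93°) = 0.1884 I₀ · cos²(26°) = 0.1522 I₀.
Ratio = 0.1522 / 0.01611 = 9.45.

I_new/I_old ≈ 9.45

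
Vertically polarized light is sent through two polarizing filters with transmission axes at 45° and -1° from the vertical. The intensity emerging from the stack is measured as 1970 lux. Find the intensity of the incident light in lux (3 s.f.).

I₀ ≈ 8160 lux

By Malus's law, I₁ = I₀ cos²(45° − 0°) = I₀ cos²(45°) = 0.5 I₀.
I₂ = I₁ cos²(-1° − 45°) = 0.5 I₀ · cos²(46°) = 0.2413 I₀.
So 1970 lux = 0.2413 I₀, giving I₀ = 1970/0.2413 = 8165 lux.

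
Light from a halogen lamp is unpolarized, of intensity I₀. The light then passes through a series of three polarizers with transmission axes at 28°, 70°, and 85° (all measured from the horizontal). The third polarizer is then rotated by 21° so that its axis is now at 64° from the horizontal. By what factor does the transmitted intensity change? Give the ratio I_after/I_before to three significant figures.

I_new/I_old ≈ 1.06

Before rotation:
Unpolarized light through the first polarizer → I₁ = ½ I₀, now polarized at 28°.
I₂ = I₁ cos²(70° − 28°) = 0.5 I₀ · cos²(42°) = 0.2761 I₀.
I₃ = I₂ cos²(85° − 70°) = 0.2761 I₀ · cos²(15°) = 0.2576 I₀.
After rotation:
Unpolarized light through the first polarizer → I₁ = ½ I₀, now polarized at 28°.
I₂ = I₁ cos²(70° − 28°) = 0.5 I₀ · cos²(42°) = 0.2761 I₀.
I₃ = I₂ cos²(64° − 70°) = 0.2761 I₀ · cos²(6°) = 0.2731 I₀.
Ratio = 0.2731 / 0.2576 = 1.06.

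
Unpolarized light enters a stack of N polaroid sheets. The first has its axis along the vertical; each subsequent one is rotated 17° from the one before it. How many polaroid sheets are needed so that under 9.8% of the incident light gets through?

First polarizer halves the unpolarized light: factor 1/2.
Each further stage multiplies by cos²(17°) = 0.9145.
After N polarizers: T = 0.5·0.9145^(N−1). Require T < 0.098 ⇒ N−1 > ln(0.098/0.5)/ln(0.9145) = 18.24, so N−1 ≥ 19 and N = 20.
Check: N=20 gives T = 0.09154 < 0.098; N=19 gives T = 0.1001.

N = 20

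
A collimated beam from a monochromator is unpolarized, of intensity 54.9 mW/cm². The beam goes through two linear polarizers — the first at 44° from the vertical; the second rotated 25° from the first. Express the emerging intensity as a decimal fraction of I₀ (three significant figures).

I/I₀ ≈ 0.411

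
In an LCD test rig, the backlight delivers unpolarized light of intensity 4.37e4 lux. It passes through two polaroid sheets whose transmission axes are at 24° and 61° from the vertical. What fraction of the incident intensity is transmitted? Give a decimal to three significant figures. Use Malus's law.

I/I₀ ≈ 0.319

Unpolarized light through the first polarizer → I₁ = 4.37e4 lux/2 = 2.185e+04 lux, polarized at 24°.
I₂ = I₁ · cos²(37°) = 2.185e+04 · 0.6378 = 1.394e+04 lux.
Transmitted fraction = 0.3189.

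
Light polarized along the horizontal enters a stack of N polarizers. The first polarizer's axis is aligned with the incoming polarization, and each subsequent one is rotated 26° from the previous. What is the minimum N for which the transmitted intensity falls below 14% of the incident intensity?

First polarizer is aligned with the polarization: full transmission.
Each further stage multiplies by cos²(26°) = 0.8078.
After N polarizers: T = 0.8078^(N−1). Require T < 0.14 ⇒ N−1 > ln(0.14)/ln(0.8078) = 9.21, so N−1 ≥ 10 and N = 11.
Check: N=11 gives T = 0.1184 < 0.14; N=10 gives T = 0.1465.

N = 11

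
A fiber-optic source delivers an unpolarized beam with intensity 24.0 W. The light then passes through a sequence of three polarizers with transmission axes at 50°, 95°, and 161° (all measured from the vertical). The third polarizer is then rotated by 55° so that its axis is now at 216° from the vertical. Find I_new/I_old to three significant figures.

I_new/I_old ≈ 1.60

Before rotation:
Unpolarized light through the first polarizer → I₁ = ½ I₀, now polarized at 50°.
I₂ = I₁ cos²(95° − 50°) = 0.5 I₀ · cos²(45°) = 0.25 I₀.
I₃ = I₂ cos²(161° − 95°) = 0.25 I₀ · cos²(66°) = 0.04136 I₀.
After rotation:
Unpolarized light through the first polarizer → I₁ = ½ I₀, now polarized at 50°.
I₂ = I₁ cos²(95° − 50°) = 0.5 I₀ · cos²(45°) = 0.25 I₀.
Angle between axes 2 and 3: 59°. I₃ = 0.25 I₀ · cos²(59°) = 0.06632 I₀.
Ratio = 0.06632 / 0.04136 = 1.603.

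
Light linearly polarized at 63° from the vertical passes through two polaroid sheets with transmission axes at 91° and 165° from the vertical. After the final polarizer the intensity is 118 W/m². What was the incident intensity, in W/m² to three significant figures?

I₀ ≈ 1990 W/m²

By Malus's law, I₁ = I₀ cos²(91° − 63°) = I₀ cos²(28°) = 0.7796 I₀.
I₂ = I₁ cos²(165° − 91°) = 0.7796 I₀ · cos²(74°) = 0.05923 I₀.
So 118 W/m² = 0.05923 I₀, giving I₀ = 118/0.05923 = 1992 W/m².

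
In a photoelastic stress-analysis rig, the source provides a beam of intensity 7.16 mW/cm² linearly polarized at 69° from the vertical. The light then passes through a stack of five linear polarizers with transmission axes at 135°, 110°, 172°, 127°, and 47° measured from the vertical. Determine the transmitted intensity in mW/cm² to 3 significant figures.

I ≈ 0.00323 mW/cm²

I₁ = 7.16 mW/cm² · cos²(66°) = 1.185 mW/cm².
I₂ = I₁ · cos²(25°) = 1.185 · 0.8214 = 0.973 mW/cm².
I₃ = I₂ · cos²(62°) = 0.973 · 0.2204 = 0.2144 mW/cm².
I₄ = I₃ · cos²(45°) = 0.2144 · 0.5 = 0.1072 mW/cm².
I₅ = I₄ · cos²(80°) = 0.1072 · 0.03015 = 0.003233 mW/cm².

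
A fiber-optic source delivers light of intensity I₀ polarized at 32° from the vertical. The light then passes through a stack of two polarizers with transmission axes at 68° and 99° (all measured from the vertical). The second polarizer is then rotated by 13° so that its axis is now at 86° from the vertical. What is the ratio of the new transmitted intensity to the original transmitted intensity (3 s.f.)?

I_new/I_old ≈ 1.23

Before rotation:
I₁ = I₀ cos²(68° − 32°) = I₀ cos²(36°) = 0.6545 I₀.
I₂ = I₁ cos²(99° − 68°) = 0.6545 I₀ · cos²(31°) = 0.4809 I₀.
After rotation:
I₁ = I₀ cos²(68° − 32°) = I₀ cos²(36°) = 0.6545 I₀.
I₂ = I₁ cos²(86° − 68°) = 0.6545 I₀ · cos²(18°) = 0.592 I₀.
Ratio = 0.592 / 0.4809 = 1.231.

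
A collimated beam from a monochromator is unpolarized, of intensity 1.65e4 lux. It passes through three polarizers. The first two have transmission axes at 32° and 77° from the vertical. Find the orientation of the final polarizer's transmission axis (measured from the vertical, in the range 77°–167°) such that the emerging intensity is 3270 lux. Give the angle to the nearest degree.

Unpolarized light through the first polarizer → I₁ = ½ I₀, now polarized at 32°.
I₂ = I₁ cos²(77° − 32°) = 0.5 I₀ · cos²(45°) = 0.25 I₀.
Target fraction: 3270 / 1.65e4 lux = 0.1982 of I₀.
Need I₃/I₀ = 0.1982, so cos²(θ − 77°) = 0.1982 / 0.25 = 0.7927.
θ − 77° = arccos(√0.7927) = 27.1°, giving θ ≈ 77 + 27.1 = 104.1°.

θ ≈ 104°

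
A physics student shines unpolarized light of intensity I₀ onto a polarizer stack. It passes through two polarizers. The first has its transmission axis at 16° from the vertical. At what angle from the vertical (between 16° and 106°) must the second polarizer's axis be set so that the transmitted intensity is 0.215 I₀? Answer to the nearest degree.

θ ≈ 65°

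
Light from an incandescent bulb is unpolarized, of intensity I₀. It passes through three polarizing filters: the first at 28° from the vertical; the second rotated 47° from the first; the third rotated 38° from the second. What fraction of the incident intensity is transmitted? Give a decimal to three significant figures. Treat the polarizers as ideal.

≈ 0.144 I₀

Unpolarized light through the first polarizer → I₁ = ½ I₀, now polarized at 28°.
I₂ = I₁ cos²(47°) = 0.5 · 0.4651 I₀ = 0.2326 I₀.
I₃ = I₂ cos²(38°) = 0.2326 · 0.621 I₀ = 0.1444 I₀.
Transmitted fraction = 0.1444.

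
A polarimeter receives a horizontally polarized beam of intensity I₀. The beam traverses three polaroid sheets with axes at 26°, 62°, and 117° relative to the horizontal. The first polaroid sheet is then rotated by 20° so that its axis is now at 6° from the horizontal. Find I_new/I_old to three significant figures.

Before rotation:
I₁ = I₀ cos²(26° − 0°) = I₀ cos²(26°) = 0.8078 I₀.
I₂ = I₁ cos²(62° − 26°) = 0.8078 I₀ · cos²(36°) = 0.5287 I₀.
I₃ = I₂ cos²(117° − 62°) = 0.5287 I₀ · cos²(55°) = 0.1739 I₀.
After rotation:
I₁ = I₀ cos²(6° − 0°) = I₀ cos²(6°) = 0.9891 I₀.
I₂ = I₁ cos²(62° − 6°) = 0.9891 I₀ · cos²(56°) = 0.3093 I₀.
I₃ = I₂ cos²(117° − 62°) = 0.3093 I₀ · cos²(55°) = 0.1018 I₀.
Ratio = 0.1018 / 0.1739 = 0.5849.

I_new/I_old ≈ 0.585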